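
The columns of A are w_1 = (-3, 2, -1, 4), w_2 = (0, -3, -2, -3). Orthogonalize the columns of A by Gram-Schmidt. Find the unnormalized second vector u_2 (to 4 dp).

u_2 = (-1.6000, -1.9333, -2.5333, -0.8667)

w_1 = (-3, 2, -1, 4); ‖w_1‖ = 5.4772, so e_1 = (-0.5477, 0.3651, -0.1826, 0.7303).
e_1·w_2 = (-0.5477)·0 + 0.3651·(-3) + (-0.1826)·(-2) + 0.7303·(-3) = -2.9212.
u_2 = w_2 + 2.9212·e_1 = (-1.6000, -1.9333, -2.5333, -0.8667).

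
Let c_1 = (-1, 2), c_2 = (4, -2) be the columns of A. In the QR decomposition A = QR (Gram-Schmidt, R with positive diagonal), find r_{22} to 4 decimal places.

r_{22} = 2.6833

e_1 = c_1/‖c_1‖ = (-1, 2)/2.2361 = (-0.4472, 0.8944).
r_{12} = e_1·c_2 = -3.5777.
u_2 = c_2 + 3.5777·e_1 = (2.4000, 1.2000).
r_{22} = ‖u_2‖ = 2.6833.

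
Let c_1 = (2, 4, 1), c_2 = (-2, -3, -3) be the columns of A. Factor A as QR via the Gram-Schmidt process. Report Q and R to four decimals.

c_1 = (2, 4, 1); ‖c_1‖ = 4.5826, so q_1 = (0.4364, 0.8729, 0.2182).
q_1·c_2 = 0.4364·(-2) + 0.8729·(-3) + 0.2182·(-3) = -4.1461.
u_2 = c_2 + 4.1461·q_1 = (-0.1905, 0.6190, -2.0952).
‖u_2‖ = 2.1931, so q_2 = (-0.0869, 0.2823, -0.9554).

Q = [[0.4364, -0.0869], [0.8729, 0.2823], [0.2182, -0.9554]], R = [[4.5826, -4.1461], [0.0000, 2.1931]]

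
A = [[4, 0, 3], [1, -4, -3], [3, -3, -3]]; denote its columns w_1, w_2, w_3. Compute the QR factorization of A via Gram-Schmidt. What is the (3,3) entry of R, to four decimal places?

w_1 = (4, 1, 3); ‖w_1‖ = 5.0990, so q_1 = (0.7845, 0.1961, 0.5883).
q_1·w_2 = 0.7845·0 + 0.1961·(-4) + 0.5883·(-3) = -2.5495.
u_2 = w_2 + 2.5495·q_1 = (2.0000, -3.5000, -1.5000).
‖u_2‖ = 4.3012, so q_2 = (0.4650, -0.8137, -0.3487).
q_1·w_3 = 0.7845·3 + 0.1961·(-3) + 0.5883·(-3) = 0.0000; q_2·w_3 = 0.4650·3 + (-0.8137)·(-3) + (-0.3487)·(-3) = 4.8824.
u_3 = w_3 − 0.0000·q_1 − 4.8824·q_2 = (0.7297, 0.9730, -1.2973).
r_{33} = ‖u_3‖ = 1.7782.

r_{33} = 1.7782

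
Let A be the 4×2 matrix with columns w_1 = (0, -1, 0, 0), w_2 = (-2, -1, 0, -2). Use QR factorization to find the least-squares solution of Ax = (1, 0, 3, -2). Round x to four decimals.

x = (-0.2500, 0.2500)

e_1 = w_1/‖w_1‖ = (0, -1, 0, 0)/1.0000 = (0.0000, -1.0000, 0.0000, 0.0000).
r_{12} = e_1·w_2 = 1.0000.
u_2 = w_2 − 1.0000·e_1 = (-2.0000, 0.0000, 0.0000, -2.0000).
‖u_2‖ = 2.8284, so e_2 = (-0.7071, 0.0000, 0.0000, -0.7071).
Qᵀb = (0.0000, 0.7071).
Back-substitute: x_2 = 0.7071/2.8284 = 0.2500.
x_1 = (0.0000 − 1.0000·0.2500)/1.0000 = -0.2500.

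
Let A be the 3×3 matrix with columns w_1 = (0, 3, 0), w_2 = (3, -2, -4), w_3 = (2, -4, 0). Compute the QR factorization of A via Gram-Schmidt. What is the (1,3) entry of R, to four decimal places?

r_{13} = -4.0000

w_1 = (0, 3, 0); ‖w_1‖ = 3.0000, so e_1 = (0.0000, 1.0000, 0.0000).
r_{13} = e_1·w_3 = -4.0000.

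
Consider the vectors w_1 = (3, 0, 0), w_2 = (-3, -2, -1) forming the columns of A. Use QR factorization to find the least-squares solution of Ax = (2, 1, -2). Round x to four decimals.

x = (0.6667, 0.0000)

w_1 = (3, 0, 0); ‖w_1‖ = 3.0000, so q_1 = (1.0000, 0.0000, 0.0000).
q_1·w_2 = 1.0000·(-3) + 0.0000·(-2) + 0.0000·(-1) = -3.0000.
u_2 = w_2 + 3.0000·q_1 = (0.0000, -2.0000, -1.0000).
‖u_2‖ = 2.2361, so q_2 = (0.0000, -0.8944, -0.4472).
Qᵀb = (2.0000, 0.0000).
Back-substitute: x_2 = 0.0000/2.2361 = 0.0000.
x_1 = (2.0000 + 3.0000·0.0000)/3.0000 = 0.6667.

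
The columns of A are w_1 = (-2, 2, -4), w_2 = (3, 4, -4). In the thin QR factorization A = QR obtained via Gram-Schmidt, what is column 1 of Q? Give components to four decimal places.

q_1 = (-0.4082, 0.4082, -0.8165)

w_1 = (-2, 2, -4); ‖w_1‖ = 4.8990, so q_1 = (-0.4082, 0.4082, -0.8165).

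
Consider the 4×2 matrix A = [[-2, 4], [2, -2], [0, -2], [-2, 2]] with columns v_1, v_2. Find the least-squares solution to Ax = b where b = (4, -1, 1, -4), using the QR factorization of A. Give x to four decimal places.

v_1 = (-2, 2, 0, -2); ‖v_1‖ = 3.4641, so q_1 = (-0.5774, 0.5774, 0.0000, -0.5774).
q_1·v_2 = (-0.5774)·4 + 0.5774·(-2) + 0.0000·(-2) + (-0.5774)·2 = -4.6188.
u_2 = v_2 + 4.6188·q_1 = (1.3333, 0.6667, -2.0000, -0.6667).
‖u_2‖ = 2.5820, so q_2 = (0.5164, 0.2582, -0.7746, -0.2582).
Qᵀb = (-0.5774, 2.0656).
Back-substitute: x_2 = 2.0656/2.5820 = 0.8000.
x_1 = (-0.5774 + 4.6188·0.8000)/3.4641 = 0.9000.

x = (0.9000, 0.8000)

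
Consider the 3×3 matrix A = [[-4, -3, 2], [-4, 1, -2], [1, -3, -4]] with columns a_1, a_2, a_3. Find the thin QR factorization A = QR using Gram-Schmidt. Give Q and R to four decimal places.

Q = [[-0.6963, -0.5605, 0.4483], [-0.6963, 0.3760, -0.6114], [0.1741, -0.7379, -0.6521]], R = [[5.7446, 0.8704, -0.6963], [0.0000, 4.2711, 1.0784], [0.0000, 0.0000, 4.7278]]

a_1 = (-4, -4, 1); ‖a_1‖ = 5.7446, so q_1 = (-0.6963, -0.6963, 0.1741).
q_1·a_2 = (-0.6963)·(-3) + (-0.6963)·1 + 0.1741·(-3) = 0.8704.
u_2 = a_2 − 0.8704·q_1 = (-2.3939, 1.6061, -3.1515).
‖u_2‖ = 4.2711, so q_2 = (-0.5605, 0.3760, -0.7379).
q_1·a_3 = (-0.6963)·2 + (-0.6963)·(-2) + 0.1741·(-4) = -0.6963; q_2·a_3 = (-0.5605)·2 + 0.3760·(-2) + (-0.7379)·(-4) = 1.0784.
u_3 = a_3 + 0.6963·q_1 − 1.0784·q_2 = (2.1196, -2.8904, -3.0831).
‖u_3‖ = 4.7278, so q_3 = (0.4483, -0.6114, -0.6521).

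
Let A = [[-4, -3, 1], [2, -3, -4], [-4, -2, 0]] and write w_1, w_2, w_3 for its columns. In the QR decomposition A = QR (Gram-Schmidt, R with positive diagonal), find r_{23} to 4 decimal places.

q_1 = w_1/‖w_1‖ = (-4, 2, -4)/6.0000 = (-0.6667, 0.3333, -0.6667).
r_{12} = q_1·w_2 = 2.3333.
u_2 = w_2 − 2.3333·q_1 = (-1.4444, -3.7778, -0.4444).
‖u_2‖ = 4.0689, so q_2 = (-0.3550, -0.9285, -0.1092).
r_{23} = q_2·w_3 = 3.3589.

r_{23} = 3.3589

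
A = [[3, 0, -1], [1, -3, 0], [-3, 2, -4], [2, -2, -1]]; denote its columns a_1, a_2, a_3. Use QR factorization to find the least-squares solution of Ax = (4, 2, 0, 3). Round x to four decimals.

q_1 = a_1/‖a_1‖ = (3, 1, -3, 2)/4.7958 = (0.6255, 0.2085, -0.6255, 0.4170).
r_{12} = q_1·a_2 = -2.7107.
u_2 = a_2 + 2.7107·q_1 = (1.6957, -2.4348, 0.3043, -0.8696).
‖u_2‖ = 3.1068, so q_2 = (0.5458, -0.7837, 0.0980, -0.2799).
r_{13} = q_1·a_3 = 1.4596; r_{23} = q_2·a_3 = -0.6577.
u_3 = a_3 − 1.4596·q_1 + 0.6577·q_2 = (-1.5541, -0.8198, -3.0225, -1.7928).
‖u_3‖ = 3.9290, so q_3 = (-0.3955, -0.2087, -0.7693, -0.4563).
Qᵀb = (4.1703, -0.2239, -3.3684).
Back-substitute: x_3 = -3.3684/3.9290 = -0.8573.
x_2 = (-0.2239 + 0.6577·(-0.8573))/3.1068 = -0.2536.
x_1 = (4.1703 + 2.7107·(-0.2536) − 1.4596·(-0.8573))/4.7958 = 0.9872.

x = (0.9872, -0.2536, -0.8573)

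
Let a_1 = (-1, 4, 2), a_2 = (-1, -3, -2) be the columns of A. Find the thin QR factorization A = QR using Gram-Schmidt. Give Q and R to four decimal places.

a_1 = (-1, 4, 2); ‖a_1‖ = 4.5826, so e_1 = (-0.2182, 0.8729, 0.4364).
e_1·a_2 = (-0.2182)·(-1) + 0.8729·(-3) + 0.4364·(-2) = -3.2733.
u_2 = a_2 + 3.2733·e_1 = (-1.7143, -0.1429, -0.5714).
‖u_2‖ = 1.8127, so e_2 = (-0.9457, -0.0788, -0.3152).

Q = [[-0.2182, -0.9457], [0.8729, -0.0788], [0.4364, -0.3152]], R = [[4.5826, -3.2733], [0.0000, 1.8127]]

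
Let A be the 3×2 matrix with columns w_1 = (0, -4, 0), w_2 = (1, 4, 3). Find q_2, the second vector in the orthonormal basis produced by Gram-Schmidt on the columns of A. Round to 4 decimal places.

q_2 = (0.3162, 0.0000, 0.9487)

q_1 = w_1/‖w_1‖ = (0, -4, 0)/4.0000 = (0.0000, -1.0000, 0.0000).
r_{12} = q_1·w_2 = -4.0000.
u_2 = w_2 + 4.0000·q_1 = (1.0000, 0.0000, 3.0000).
‖u_2‖ = 3.1623, so q_2 = (0.3162, 0.0000, 0.9487).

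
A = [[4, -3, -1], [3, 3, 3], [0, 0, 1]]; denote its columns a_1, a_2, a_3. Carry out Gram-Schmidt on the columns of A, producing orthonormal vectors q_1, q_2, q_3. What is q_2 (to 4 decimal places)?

q_2 = (-0.6000, 0.8000, 0.0000)

q_1 = a_1/‖a_1‖ = (4, 3, 0)/5.0000 = (0.8000, 0.6000, 0.0000).
r_{12} = q_1·a_2 = -0.6000.
u_2 = a_2 + 0.6000·q_1 = (-2.5200, 3.3600, 0.0000).
‖u_2‖ = 4.2000, so q_2 = (-0.6000, 0.8000, 0.0000).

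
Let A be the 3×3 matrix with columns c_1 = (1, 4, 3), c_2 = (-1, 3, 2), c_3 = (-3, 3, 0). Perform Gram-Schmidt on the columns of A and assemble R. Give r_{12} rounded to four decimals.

r_{12} = 3.3340

c_1 = (1, 4, 3); ‖c_1‖ = 5.0990, so e_1 = (0.1961, 0.7845, 0.5883).
r_{12} = e_1·c_2 = 3.3340.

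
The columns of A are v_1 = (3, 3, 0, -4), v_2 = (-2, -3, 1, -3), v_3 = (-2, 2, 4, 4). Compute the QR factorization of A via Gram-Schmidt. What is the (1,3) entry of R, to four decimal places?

q_1 = v_1/‖v_1‖ = (3, 3, 0, -4)/5.8310 = (0.5145, 0.5145, 0.0000, -0.6860).
r_{13} = q_1·v_3 = -2.7440.

r_{13} = -2.7440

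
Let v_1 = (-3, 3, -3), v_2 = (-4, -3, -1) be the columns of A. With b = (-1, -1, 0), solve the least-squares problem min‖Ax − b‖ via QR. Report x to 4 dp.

x = (-0.0631, 0.2838)

v_1 = (-3, 3, -3); ‖v_1‖ = 5.1962, so q_1 = (-0.5774, 0.5774, -0.5774).
q_1·v_2 = (-0.5774)·(-4) + 0.5774·(-3) + (-0.5774)·(-1) = 1.1547.
u_2 = v_2 − 1.1547·q_1 = (-3.3333, -3.6667, -0.3333).
‖u_2‖ = 4.9666, so q_2 = (-0.6712, -0.7383, -0.0671).
Qᵀb = (0.0000, 1.4094).
Back-substitute: x_2 = 1.4094/4.9666 = 0.2838.
x_1 = (0.0000 − 1.1547·0.2838)/5.1962 = -0.0631.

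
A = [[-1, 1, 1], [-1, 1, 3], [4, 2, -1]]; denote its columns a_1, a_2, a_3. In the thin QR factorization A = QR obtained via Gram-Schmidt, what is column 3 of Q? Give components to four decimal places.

e_3 = (-0.7071, 0.7071, 0.0000)

a_1 = (-1, -1, 4); ‖a_1‖ = 4.2426, so e_1 = (-0.2357, -0.2357, 0.9428).
e_1·a_2 = (-0.2357)·1 + (-0.2357)·1 + 0.9428·2 = 1.4142.
u_2 = a_2 − 1.4142·e_1 = (1.3333, 1.3333, 0.6667).
‖u_2‖ = 2.0000, so e_2 = (0.6667, 0.6667, 0.3333).
e_1·a_3 = (-0.2357)·1 + (-0.2357)·3 + 0.9428·(-1) = -1.8856; e_2·a_3 = 0.6667·1 + 0.6667·3 + 0.3333·(-1) = 2.3333.
u_3 = a_3 + 1.8856·e_1 − 2.3333·e_2 = (-1.0000, 1.0000, 0.0000).
‖u_3‖ = 1.4142, so e_3 = (-0.7071, 0.7071, 0.0000).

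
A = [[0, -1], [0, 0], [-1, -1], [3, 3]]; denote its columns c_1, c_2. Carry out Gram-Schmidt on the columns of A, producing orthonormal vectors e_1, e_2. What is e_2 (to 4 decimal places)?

e_2 = (-1.0000, 0.0000, 0.0000, 0.0000)

e_1 = c_1/‖c_1‖ = (0, 0, -1, 3)/3.1623 = (0.0000, 0.0000, -0.3162, 0.9487).
r_{12} = e_1·c_2 = 3.1623.
u_2 = c_2 − 3.1623·e_1 = (-1.0000, 0.0000, 0.0000, 0.0000).
‖u_2‖ = 1.0000, so e_2 = (-1.0000, 0.0000, 0.0000, 0.0000).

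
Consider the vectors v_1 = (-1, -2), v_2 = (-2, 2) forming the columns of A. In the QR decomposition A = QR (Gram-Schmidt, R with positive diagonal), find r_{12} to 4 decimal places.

v_1 = (-1, -2); ‖v_1‖ = 2.2361, so q_1 = (-0.4472, -0.8944).
r_{12} = q_1·v_2 = -0.8944.

r_{12} = -0.8944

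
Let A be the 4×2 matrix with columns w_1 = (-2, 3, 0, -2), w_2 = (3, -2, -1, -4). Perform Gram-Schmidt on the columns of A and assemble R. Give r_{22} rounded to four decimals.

r_{22} = 5.3906

q_1 = w_1/‖w_1‖ = (-2, 3, 0, -2)/4.1231 = (-0.4851, 0.7276, 0.0000, -0.4851).
r_{12} = q_1·w_2 = -0.9701.
u_2 = w_2 + 0.9701·q_1 = (2.5294, -1.2941, -1.0000, -4.4706).
r_{22} = ‖u_2‖ = 5.3906.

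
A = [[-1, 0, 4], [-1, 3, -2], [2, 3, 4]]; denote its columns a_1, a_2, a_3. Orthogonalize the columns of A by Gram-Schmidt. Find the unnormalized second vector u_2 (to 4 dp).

a_1 = (-1, -1, 2); ‖a_1‖ = 2.4495, so q_1 = (-0.4082, -0.4082, 0.8165).
q_1·a_2 = (-0.4082)·0 + (-0.4082)·3 + 0.8165·3 = 1.2247.
u_2 = a_2 − 1.2247·q_1 = (0.5000, 3.5000, 2.0000).

u_2 = (0.5000, 3.5000, 2.0000)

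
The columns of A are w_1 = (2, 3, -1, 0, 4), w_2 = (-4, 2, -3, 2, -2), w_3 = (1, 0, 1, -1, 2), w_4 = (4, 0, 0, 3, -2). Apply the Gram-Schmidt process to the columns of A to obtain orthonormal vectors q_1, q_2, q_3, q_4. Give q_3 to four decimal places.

q_3 = (-0.7104, -0.0700, 0.3129, -0.3955, 0.4859)

q_1 = w_1/‖w_1‖ = (2, 3, -1, 0, 4)/5.4772 = (0.3651, 0.5477, -0.1826, 0.0000, 0.7303).
r_{12} = q_1·w_2 = -1.2780.
u_2 = w_2 + 1.2780·q_1 = (-3.5333, 2.7000, -3.2333, 2.0000, -1.0667).
‖u_2‖ = 5.9470, so q_2 = (-0.5941, 0.4540, -0.5437, 0.3363, -0.1794).
r_{13} = q_1·w_3 = 1.6432; r_{23} = q_2·w_3 = -1.8329.
u_3 = w_3 − 1.6432·q_1 + 1.8329·q_2 = (-0.6890, -0.0679, 0.3035, -0.3836, 0.4713).
‖u_3‖ = 0.9699, so q_3 = (-0.7104, -0.0700, 0.3129, -0.3955, 0.4859).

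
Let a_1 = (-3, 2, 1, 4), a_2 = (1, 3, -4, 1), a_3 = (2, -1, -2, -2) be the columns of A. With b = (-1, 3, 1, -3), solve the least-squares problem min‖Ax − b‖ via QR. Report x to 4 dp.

x = (-3.4187, 1.4080, -5.3520)

a_1 = (-3, 2, 1, 4); ‖a_1‖ = 5.4772, so e_1 = (-0.5477, 0.3651, 0.1826, 0.7303).
e_1·a_2 = (-0.5477)·1 + 0.3651·3 + 0.1826·(-4) + 0.7303·1 = 0.5477.
u_2 = a_2 − 0.5477·e_1 = (1.3000, 2.8000, -4.1000, 0.6000).
‖u_2‖ = 5.1672, so e_2 = (0.2516, 0.5419, -0.7935, 0.1161).
e_1·a_3 = (-0.5477)·2 + 0.3651·(-1) + 0.1826·(-2) + 0.7303·(-2) = -3.2863; e_2·a_3 = 0.2516·2 + 0.5419·(-1) + (-0.7935)·(-2) + 0.1161·(-2) = 1.3160.
u_3 = a_3 + 3.2863·e_1 − 1.3160·e_2 = (-0.1311, -0.5131, -0.3558, 0.2472).
‖u_3‖ = 0.6842, so e_3 = (-0.1916, -0.7499, -0.5200, 0.3613).
Qᵀb = (-0.3651, 0.2322, -3.6620).
Back-substitute: x_3 = -3.6620/0.6842 = -5.3520.
x_2 = (0.2322 − 1.3160·(-5.3520))/5.1672 = 1.4080.
x_1 = (-0.3651 − 0.5477·1.4080 + 3.2863·(-5.3520))/5.4772 = -3.4187.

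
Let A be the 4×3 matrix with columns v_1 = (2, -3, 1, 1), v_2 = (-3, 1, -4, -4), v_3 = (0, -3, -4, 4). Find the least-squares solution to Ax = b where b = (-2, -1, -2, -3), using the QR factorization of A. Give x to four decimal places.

v_1 = (2, -3, 1, 1); ‖v_1‖ = 3.8730, so e_1 = (0.5164, -0.7746, 0.2582, 0.2582).
e_1·v_2 = 0.5164·(-3) + (-0.7746)·1 + 0.2582·(-4) + 0.2582·(-4) = -4.3894.
u_2 = v_2 + 4.3894·e_1 = (-0.7333, -2.4000, -2.8667, -2.8667).
‖u_2‖ = 4.7679, so e_2 = (-0.1538, -0.5034, -0.6012, -0.6012).
e_1·v_3 = 0.5164·0 + (-0.7746)·(-3) + 0.2582·(-4) + 0.2582·4 = 2.3238; e_2·v_3 = (-0.1538)·0 + (-0.5034)·(-3) + (-0.6012)·(-4) + (-0.6012)·4 = 1.5101.
u_3 = v_3 − 2.3238·e_1 − 1.5101·e_2 = (-0.9677, -0.4399, -3.6921, 4.3079).
‖u_3‖ = 5.7723, so e_3 = (-0.1677, -0.0762, -0.6396, 0.7463).
Qᵀb = (-1.5492, 3.8172, -0.5482).
Back-substitute: x_3 = -0.5482/5.7723 = -0.0950.
x_2 = (3.8172 − 1.5101·(-0.0950))/4.7679 = 0.8307.
x_1 = (-1.5492 + 4.3894·0.8307 − 2.3238·(-0.0950))/3.8730 = 0.5984.

x = (0.5984, 0.8307, -0.0950)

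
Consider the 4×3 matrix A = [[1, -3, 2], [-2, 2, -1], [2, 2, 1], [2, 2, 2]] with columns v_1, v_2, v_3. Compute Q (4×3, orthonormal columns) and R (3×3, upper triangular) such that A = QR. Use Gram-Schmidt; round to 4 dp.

Q = [[0.2774, -0.6727, 0.5911], [-0.5547, 0.4709, 0.5911], [0.5547, 0.4036, -0.2111], [0.5547, 0.4036, 0.5066]], R = [[3.6056, 0.2774, 2.7735], [0.0000, 4.5742, -0.6054], [0.0000, 0.0000, 1.3933]]

v_1 = (1, -2, 2, 2); ‖v_1‖ = 3.6056, so q_1 = (0.2774, -0.5547, 0.5547, 0.5547).
q_1·v_2 = 0.2774·(-3) + (-0.5547)·2 + 0.5547·2 + 0.5547·2 = 0.2774.
u_2 = v_2 − 0.2774·q_1 = (-3.0769, 2.1538, 1.8462, 1.8462).
‖u_2‖ = 4.5742, so q_2 = (-0.6727, 0.4709, 0.4036, 0.4036).
q_1·v_3 = 0.2774·2 + (-0.5547)·(-1) + 0.5547·1 + 0.5547·2 = 2.7735; q_2·v_3 = (-0.6727)·2 + 0.4709·(-1) + 0.4036·1 + 0.4036·2 = -0.6054.
u_3 = v_3 − 2.7735·q_1 + 0.6054·q_2 = (0.8235, 0.8235, -0.2941, 0.7059).
‖u_3‖ = 1.3933, so q_3 = (0.5911, 0.5911, -0.2111, 0.5066).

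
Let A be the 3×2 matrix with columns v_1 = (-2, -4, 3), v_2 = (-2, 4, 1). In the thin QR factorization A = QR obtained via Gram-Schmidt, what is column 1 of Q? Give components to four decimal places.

q_1 = (-0.3714, -0.7428, 0.5571)

q_1 = v_1/‖v_1‖ = (-2, -4, 3)/5.3852 = (-0.3714, -0.7428, 0.5571).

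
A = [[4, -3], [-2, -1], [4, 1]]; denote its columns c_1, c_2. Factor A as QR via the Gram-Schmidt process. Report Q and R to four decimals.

Q = [[0.6667, -0.7379], [-0.3333, -0.4216], [0.6667, 0.5270]], R = [[6.0000, -1.0000], [0.0000, 3.1623]]

c_1 = (4, -2, 4); ‖c_1‖ = 6.0000, so q_1 = (0.6667, -0.3333, 0.6667).
q_1·c_2 = 0.6667·(-3) + (-0.3333)·(-1) + 0.6667·1 = -1.0000.
u_2 = c_2 + 1.0000·q_1 = (-2.3333, -1.3333, 1.6667).
‖u_2‖ = 3.1623, so q_2 = (-0.7379, -0.4216, 0.5270).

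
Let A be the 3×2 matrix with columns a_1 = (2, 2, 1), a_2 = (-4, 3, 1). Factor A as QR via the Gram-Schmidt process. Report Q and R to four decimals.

Q = [[0.6667, -0.7425], [0.6667, 0.6333], [0.3333, 0.2184]], R = [[3.0000, -0.3333], [0.0000, 5.0881]]

a_1 = (2, 2, 1); ‖a_1‖ = 3.0000, so e_1 = (0.6667, 0.6667, 0.3333).
e_1·a_2 = 0.6667·(-4) + 0.6667·3 + 0.3333·1 = -0.3333.
u_2 = a_2 + 0.3333·e_1 = (-3.7778, 3.2222, 1.1111).
‖u_2‖ = 5.0881, so e_2 = (-0.7425, 0.6333, 0.2184).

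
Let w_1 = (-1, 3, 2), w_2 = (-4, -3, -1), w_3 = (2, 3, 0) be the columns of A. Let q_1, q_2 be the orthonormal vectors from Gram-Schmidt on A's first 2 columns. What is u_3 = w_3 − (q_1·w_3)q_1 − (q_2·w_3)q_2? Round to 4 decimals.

w_1 = (-1, 3, 2); ‖w_1‖ = 3.7417, so q_1 = (-0.2673, 0.8018, 0.5345).
q_1·w_2 = (-0.2673)·(-4) + 0.8018·(-3) + 0.5345·(-1) = -1.8708.
u_2 = w_2 + 1.8708·q_1 = (-4.5000, -1.5000, 0.0000).
‖u_2‖ = 4.7434, so q_2 = (-0.9487, -0.3162, 0.0000).
q_1·w_3 = (-0.2673)·2 + 0.8018·3 + 0.5345·0 = 1.8708; q_2·w_3 = (-0.9487)·2 + (-0.3162)·3 + 0.0000·0 = -2.8460.
u_3 = w_3 − 1.8708·q_1 + 2.8460·q_2 = (-0.2000, 0.6000, -1.0000).

u_3 = (-0.2000, 0.6000, -1.0000)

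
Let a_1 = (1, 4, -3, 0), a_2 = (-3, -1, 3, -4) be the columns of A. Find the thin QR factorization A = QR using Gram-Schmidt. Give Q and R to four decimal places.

Q = [[0.1961, -0.4755], [0.7845, 0.2914], [-0.5883, 0.2301], [0.0000, -0.7975]], R = [[5.0990, -3.1379], [0.0000, 5.0154]]

q_1 = a_1/‖a_1‖ = (1, 4, -3, 0)/5.0990 = (0.1961, 0.7845, -0.5883, 0.0000).
r_{12} = q_1·a_2 = -3.1379.
u_2 = a_2 + 3.1379·q_1 = (-2.3846, 1.4615, 1.1538, -4.0000).
‖u_2‖ = 5.0154, so q_2 = (-0.4755, 0.2914, 0.2301, -0.7975).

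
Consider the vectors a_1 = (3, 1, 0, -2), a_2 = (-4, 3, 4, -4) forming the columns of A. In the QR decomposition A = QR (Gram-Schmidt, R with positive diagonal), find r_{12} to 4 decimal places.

q_1 = a_1/‖a_1‖ = (3, 1, 0, -2)/3.7417 = (0.8018, 0.2673, 0.0000, -0.5345).
r_{12} = q_1·a_2 = -0.2673.

r_{12} = -0.2673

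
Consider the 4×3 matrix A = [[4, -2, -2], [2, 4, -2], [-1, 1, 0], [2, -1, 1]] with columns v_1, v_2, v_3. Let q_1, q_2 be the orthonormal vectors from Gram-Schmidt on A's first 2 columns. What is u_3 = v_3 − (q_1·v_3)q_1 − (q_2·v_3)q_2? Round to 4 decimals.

q_1 = v_1/‖v_1‖ = (4, 2, -1, 2)/5.0000 = (0.8000, 0.4000, -0.2000, 0.4000).
r_{12} = q_1·v_2 = -0.6000.
u_2 = v_2 + 0.6000·q_1 = (-1.5200, 4.2400, 0.8800, -0.7600).
‖u_2‖ = 4.6519, so q_2 = (-0.3267, 0.9115, 0.1892, -0.1634).
r_{13} = q_1·v_3 = -2.0000; r_{23} = q_2·v_3 = -1.3328.
u_3 = v_3 + 2.0000·q_1 + 1.3328·q_2 = (-0.8355, 0.0148, -0.1479, 1.5823).

u_3 = (-0.8355, 0.0148, -0.1479, 1.5823)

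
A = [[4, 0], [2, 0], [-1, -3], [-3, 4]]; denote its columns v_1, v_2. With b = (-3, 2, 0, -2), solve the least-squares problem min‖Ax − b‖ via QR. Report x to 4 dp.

x = (-0.1824, -0.3857)

q_1 = v_1/‖v_1‖ = (4, 2, -1, -3)/5.4772 = (0.7303, 0.3651, -0.1826, -0.5477).
r_{12} = q_1·v_2 = -1.6432.
u_2 = v_2 + 1.6432·q_1 = (1.2000, 0.6000, -3.3000, 3.1000).
‖u_2‖ = 4.7223, so q_2 = (0.2541, 0.1271, -0.6988, 0.6565).
Qᵀb = (-0.3651, -1.8212).
Back-substitute: x_2 = -1.8212/4.7223 = -0.3857.
x_1 = (-0.3651 + 1.6432·(-0.3857))/5.4772 = -0.1824.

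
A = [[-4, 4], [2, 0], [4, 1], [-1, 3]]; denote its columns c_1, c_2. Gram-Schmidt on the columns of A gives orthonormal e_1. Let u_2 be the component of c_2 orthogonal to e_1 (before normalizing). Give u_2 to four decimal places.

u_2 = (2.3784, 0.8108, 2.6216, 2.5946)

e_1 = c_1/‖c_1‖ = (-4, 2, 4, -1)/6.0828 = (-0.6576, 0.3288, 0.6576, -0.1644).
r_{12} = e_1·c_2 = -2.4660.
u_2 = c_2 + 2.4660·e_1 = (2.3784, 0.8108, 2.6216, 2.5946).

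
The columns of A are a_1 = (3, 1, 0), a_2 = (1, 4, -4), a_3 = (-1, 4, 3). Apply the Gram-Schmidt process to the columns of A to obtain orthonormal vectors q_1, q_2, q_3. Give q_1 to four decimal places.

q_1 = (0.9487, 0.3162, 0.0000)

a_1 = (3, 1, 0); ‖a_1‖ = 3.1623, so q_1 = (0.9487, 0.3162, 0.0000).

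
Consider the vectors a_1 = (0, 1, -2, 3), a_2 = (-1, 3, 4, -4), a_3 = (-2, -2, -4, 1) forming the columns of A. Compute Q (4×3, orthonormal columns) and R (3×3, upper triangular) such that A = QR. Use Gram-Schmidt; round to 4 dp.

q_1 = a_1/‖a_1‖ = (0, 1, -2, 3)/3.7417 = (0.0000, 0.2673, -0.5345, 0.8018).
r_{12} = q_1·a_2 = -4.5434.
u_2 = a_2 + 4.5434·q_1 = (-1.0000, 4.2143, 1.5714, -0.3571).
‖u_2‖ = 4.6214, so q_2 = (-0.2164, 0.9119, 0.3400, -0.0773).
r_{13} = q_1·a_3 = 2.4054; r_{23} = q_2·a_3 = -2.8285.
u_3 = a_3 − 2.4054·q_1 + 2.8285·q_2 = (-2.6120, -0.0635, -1.7525, -1.1472).
‖u_3‖ = 3.3487, so q_3 = (-0.7800, -0.0190, -0.5233, -0.3426).

Q = [[0.0000, -0.2164, -0.7800], [0.2673, 0.9119, -0.0190], [-0.5345, 0.3400, -0.5233], [0.8018, -0.0773, -0.3426]], R = [[3.7417, -4.5434, 2.4054], [0.0000, 4.6214, -2.8285], [0.0000, 0.0000, 3.3487]]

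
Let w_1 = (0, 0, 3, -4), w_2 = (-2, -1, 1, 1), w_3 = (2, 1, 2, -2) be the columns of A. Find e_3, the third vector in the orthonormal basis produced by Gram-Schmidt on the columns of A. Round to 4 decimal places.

w_1 = (0, 0, 3, -4); ‖w_1‖ = 5.0000, so e_1 = (0.0000, 0.0000, 0.6000, -0.8000).
e_1·w_2 = 0.0000·(-2) + 0.0000·(-1) + 0.6000·1 + (-0.8000)·1 = -0.2000.
u_2 = w_2 + 0.2000·e_1 = (-2.0000, -1.0000, 1.1200, 0.8400).
‖u_2‖ = 2.6382, so e_2 = (-0.7581, -0.3790, 0.4245, 0.3184).
e_1·w_3 = 0.0000·2 + 0.0000·1 + 0.6000·2 + (-0.8000)·(-2) = 2.8000; e_2·w_3 = (-0.7581)·2 + (-0.3790)·1 + 0.4245·2 + 0.3184·(-2) = -1.6830.
u_3 = w_3 − 2.8000·e_1 + 1.6830·e_2 = (0.7241, 0.3621, 1.0345, 0.7759).
‖u_3‖ = 1.5256, so e_3 = (0.4746, 0.2373, 0.6781, 0.5085).

e_3 = (0.4746, 0.2373, 0.6781, 0.5085)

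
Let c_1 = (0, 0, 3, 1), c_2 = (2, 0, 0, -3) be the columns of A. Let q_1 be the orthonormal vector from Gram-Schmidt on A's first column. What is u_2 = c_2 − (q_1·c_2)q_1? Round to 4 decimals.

u_2 = (2.0000, 0.0000, 0.9000, -2.7000)

c_1 = (0, 0, 3, 1); ‖c_1‖ = 3.1623, so q_1 = (0.0000, 0.0000, 0.9487, 0.3162).
q_1·c_2 = 0.0000·2 + 0.0000·0 + 0.9487·0 + 0.3162·(-3) = -0.9487.
u_2 = c_2 + 0.9487·q_1 = (2.0000, 0.0000, 0.9000, -2.7000).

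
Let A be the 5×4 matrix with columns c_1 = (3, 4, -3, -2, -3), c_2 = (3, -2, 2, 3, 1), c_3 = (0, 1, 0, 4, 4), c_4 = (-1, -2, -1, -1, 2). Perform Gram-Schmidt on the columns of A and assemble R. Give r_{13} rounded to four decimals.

e_1 = c_1/‖c_1‖ = (3, 4, -3, -2, -3)/6.8557 = (0.4376, 0.5835, -0.4376, -0.2917, -0.4376).
r_{13} = e_1·c_3 = -2.3338.

r_{13} = -2.3338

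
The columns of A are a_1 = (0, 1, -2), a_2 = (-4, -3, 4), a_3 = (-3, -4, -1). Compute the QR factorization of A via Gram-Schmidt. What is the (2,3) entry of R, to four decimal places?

a_1 = (0, 1, -2); ‖a_1‖ = 2.2361, so e_1 = (0.0000, 0.4472, -0.8944).
e_1·a_2 = 0.0000·(-4) + 0.4472·(-3) + (-0.8944)·4 = -4.9193.
u_2 = a_2 + 4.9193·e_1 = (-4.0000, -0.8000, -0.4000).
‖u_2‖ = 4.0988, so e_2 = (-0.9759, -0.1952, -0.0976).
r_{23} = e_2·a_3 = 3.8060.

r_{23} = 3.8060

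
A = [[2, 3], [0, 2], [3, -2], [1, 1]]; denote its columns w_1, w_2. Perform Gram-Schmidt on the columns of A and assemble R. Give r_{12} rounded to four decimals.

w_1 = (2, 0, 3, 1); ‖w_1‖ = 3.7417, so q_1 = (0.5345, 0.0000, 0.8018, 0.2673).
r_{12} = q_1·w_2 = 0.2673.

r_{12} = 0.2673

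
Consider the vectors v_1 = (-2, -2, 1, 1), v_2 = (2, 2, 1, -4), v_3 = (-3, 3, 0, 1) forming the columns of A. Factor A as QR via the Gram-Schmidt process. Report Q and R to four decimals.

Q = [[-0.6325, -0.0557, -0.6660], [-0.6325, -0.0557, 0.7386], [0.3162, 0.5847, 0.0871], [0.3162, -0.8074, 0.0581]], R = [[3.1623, -3.4785, 0.3162], [0.0000, 3.5917, -0.8074], [0.0000, 0.0000, 4.2718]]

v_1 = (-2, -2, 1, 1); ‖v_1‖ = 3.1623, so q_1 = (-0.6325, -0.6325, 0.3162, 0.3162).
q_1·v_2 = (-0.6325)·2 + (-0.6325)·2 + 0.3162·1 + 0.3162·(-4) = -3.4785.
u_2 = v_2 + 3.4785·q_1 = (-0.2000, -0.2000, 2.1000, -2.9000).
‖u_2‖ = 3.5917, so q_2 = (-0.0557, -0.0557, 0.5847, -0.8074).
q_1·v_3 = (-0.6325)·(-3) + (-0.6325)·3 + 0.3162·0 + 0.3162·1 = 0.3162; q_2·v_3 = (-0.0557)·(-3) + (-0.0557)·3 + 0.5847·0 + (-0.8074)·1 = -0.8074.
u_3 = v_3 − 0.3162·q_1 + 0.8074·q_2 = (-2.8450, 3.1550, 0.3721, 0.2481).
‖u_3‖ = 4.2718, so q_3 = (-0.6660, 0.7386, 0.0871, 0.0581).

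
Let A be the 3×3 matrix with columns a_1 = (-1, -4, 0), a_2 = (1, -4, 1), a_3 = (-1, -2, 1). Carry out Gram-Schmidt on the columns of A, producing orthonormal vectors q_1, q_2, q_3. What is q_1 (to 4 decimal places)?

q_1 = (-0.2425, -0.9701, 0.0000)

q_1 = a_1/‖a_1‖ = (-1, -4, 0)/4.1231 = (-0.2425, -0.9701, 0.0000).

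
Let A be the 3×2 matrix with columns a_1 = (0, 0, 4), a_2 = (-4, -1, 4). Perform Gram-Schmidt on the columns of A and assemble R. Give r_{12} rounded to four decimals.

r_{12} = 4.0000

a_1 = (0, 0, 4); ‖a_1‖ = 4.0000, so e_1 = (0.0000, 0.0000, 1.0000).
r_{12} = e_1·a_2 = 4.0000.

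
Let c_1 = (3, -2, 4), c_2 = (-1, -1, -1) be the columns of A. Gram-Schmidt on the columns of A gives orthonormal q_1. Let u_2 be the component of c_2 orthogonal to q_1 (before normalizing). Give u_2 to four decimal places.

u_2 = (-0.4828, -1.3448, -0.3103)

q_1 = c_1/‖c_1‖ = (3, -2, 4)/5.3852 = (0.5571, -0.3714, 0.7428).
r_{12} = q_1·c_2 = -0.9285.
u_2 = c_2 + 0.9285·q_1 = (-0.4828, -1.3448, -0.3103).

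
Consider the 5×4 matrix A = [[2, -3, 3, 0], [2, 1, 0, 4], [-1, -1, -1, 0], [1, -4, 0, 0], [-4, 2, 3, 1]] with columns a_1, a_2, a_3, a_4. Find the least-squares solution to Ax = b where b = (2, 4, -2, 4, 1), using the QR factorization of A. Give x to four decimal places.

x = (0.0827, -0.6076, 0.3580, 1.1318)

a_1 = (2, 2, -1, 1, -4); ‖a_1‖ = 5.0990, so e_1 = (0.3922, 0.3922, -0.1961, 0.1961, -0.7845).
e_1·a_2 = 0.3922·(-3) + 0.3922·1 + (-0.1961)·(-1) + 0.1961·(-4) + (-0.7845)·2 = -2.9417.
u_2 = a_2 + 2.9417·e_1 = (-1.8462, 2.1538, -1.5769, -3.4231, -0.3077).
‖u_2‖ = 4.7272, so e_2 = (-0.3905, 0.4556, -0.3336, -0.7241, -0.0651).
e_1·a_3 = 0.3922·3 + 0.3922·0 + (-0.1961)·(-1) + 0.1961·0 + (-0.7845)·3 = -0.9806; e_2·a_3 = (-0.3905)·3 + 0.4556·0 + (-0.3336)·(-1) + (-0.7241)·0 + (-0.0651)·3 = -1.0333.
u_3 = a_3 + 0.9806·e_1 + 1.0333·e_2 = (2.9811, 0.8554, -1.5370, -0.5559, 2.1635).
‖u_3‖ = 4.1196, so e_3 = (0.7236, 0.2076, -0.3731, -0.1350, 0.5252).
e_1·a_4 = 0.3922·0 + 0.3922·4 + (-0.1961)·0 + 0.1961·0 + (-0.7845)·1 = 0.7845; e_2·a_4 = (-0.3905)·0 + 0.4556·4 + (-0.3336)·0 + (-0.7241)·0 + (-0.0651)·1 = 1.7574; e_3·a_4 = 0.7236·0 + 0.2076·4 + (-0.3731)·0 + (-0.1350)·0 + 0.5252·1 = 1.3558.
u_4 = a_4 − 0.7845·e_1 − 1.7574·e_2 − 1.3558·e_3 = (-0.6024, 2.6100, 1.2459, 1.3017, 1.0177).
‖u_4‖ = 3.3850, so e_4 = (-0.1780, 0.7711, 0.3681, 0.3846, 0.3007).
Qᵀb = (2.7456, -1.2530, 3.0094, 3.8311).
Back-substitute: x_4 = 3.8311/3.3850 = 1.1318.
x_3 = (3.0094 − 1.3558·1.1318)/4.1196 = 0.3580.
x_2 = (-1.2530 + 1.0333·0.3580 − 1.7574·1.1318)/4.7272 = -0.6076.
x_1 = (2.7456 + 2.9417·(-0.6076) + 0.9806·0.3580 − 0.7845·1.1318)/5.0990 = 0.0827.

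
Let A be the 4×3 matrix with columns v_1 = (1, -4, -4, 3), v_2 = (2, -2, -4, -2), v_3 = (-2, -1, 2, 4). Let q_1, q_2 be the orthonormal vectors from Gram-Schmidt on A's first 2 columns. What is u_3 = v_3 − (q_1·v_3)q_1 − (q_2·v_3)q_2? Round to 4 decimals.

u_3 = (-0.4227, -0.5361, 0.2062, -0.2990)

q_1 = v_1/‖v_1‖ = (1, -4, -4, 3)/6.4807 = (0.1543, -0.6172, -0.6172, 0.4629).
r_{12} = q_1·v_2 = 3.0861.
u_2 = v_2 − 3.0861·q_1 = (1.5238, -0.0952, -2.0952, -3.4286).
‖u_2‖ = 4.2984, so q_2 = (0.3545, -0.0222, -0.4874, -0.7976).
r_{13} = q_1·v_3 = 0.9258; r_{23} = q_2·v_3 = -4.8523.
u_3 = v_3 − 0.9258·q_1 + 4.8523·q_2 = (-0.4227, -0.5361, 0.2062, -0.2990).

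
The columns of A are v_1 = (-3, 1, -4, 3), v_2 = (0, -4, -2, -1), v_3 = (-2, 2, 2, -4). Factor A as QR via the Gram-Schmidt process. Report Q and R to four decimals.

Q = [[-0.5071, 0.0187, -0.6527], [0.1690, -0.8797, 0.1899], [-0.6761, -0.4118, -0.0131], [0.5071, -0.2371, -0.7334]], R = [[5.9161, 0.1690, -2.0284], [0.0000, 4.5795, -1.6721], [0.0000, 0.0000, 4.5924]]

v_1 = (-3, 1, -4, 3); ‖v_1‖ = 5.9161, so e_1 = (-0.5071, 0.1690, -0.6761, 0.5071).
e_1·v_2 = (-0.5071)·0 + 0.1690·(-4) + (-0.6761)·(-2) + 0.5071·(-1) = 0.1690.
u_2 = v_2 − 0.1690·e_1 = (0.0857, -4.0286, -1.8857, -1.0857).
‖u_2‖ = 4.5795, so e_2 = (0.0187, -0.8797, -0.4118, -0.2371).
e_1·v_3 = (-0.5071)·(-2) + 0.1690·2 + (-0.6761)·2 + 0.5071·(-4) = -2.0284; e_2·v_3 = 0.0187·(-2) + (-0.8797)·2 + (-0.4118)·2 + (-0.2371)·(-4) = -1.6721.
u_3 = v_3 + 2.0284·e_1 + 1.6721·e_2 = (-2.9973, 0.8719, -0.0599, -3.3678).
‖u_3‖ = 4.5924, so e_3 = (-0.6527, 0.1899, -0.0131, -0.7334).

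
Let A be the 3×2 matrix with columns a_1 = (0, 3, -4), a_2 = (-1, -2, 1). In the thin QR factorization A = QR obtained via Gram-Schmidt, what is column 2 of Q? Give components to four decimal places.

e_2 = (-0.7071, -0.5657, -0.4243)

a_1 = (0, 3, -4); ‖a_1‖ = 5.0000, so e_1 = (0.0000, 0.6000, -0.8000).
e_1·a_2 = 0.0000·(-1) + 0.6000·(-2) + (-0.8000)·1 = -2.0000.
u_2 = a_2 + 2.0000·e_1 = (-1.0000, -0.8000, -0.6000).
‖u_2‖ = 1.4142, so e_2 = (-0.7071, -0.5657, -0.4243).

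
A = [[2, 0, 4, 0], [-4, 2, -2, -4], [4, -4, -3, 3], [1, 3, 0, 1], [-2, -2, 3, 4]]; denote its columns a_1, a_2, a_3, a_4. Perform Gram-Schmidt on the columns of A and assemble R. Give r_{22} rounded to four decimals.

a_1 = (2, -4, 4, 1, -2); ‖a_1‖ = 6.4031, so e_1 = (0.3123, -0.6247, 0.6247, 0.1562, -0.3123).
e_1·a_2 = 0.3123·0 + (-0.6247)·2 + 0.6247·(-4) + 0.1562·3 + (-0.3123)·(-2) = -2.6550.
u_2 = a_2 + 2.6550·e_1 = (0.8293, 0.3415, -2.3415, 3.4146, -2.8293).
r_{22} = ‖u_2‖ = 5.0942.

r_{22} = 5.0942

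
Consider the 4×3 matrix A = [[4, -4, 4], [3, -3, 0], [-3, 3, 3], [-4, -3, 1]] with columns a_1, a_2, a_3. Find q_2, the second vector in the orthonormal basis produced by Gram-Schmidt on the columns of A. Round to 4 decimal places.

q_2 = (-0.3881, -0.2910, 0.2910, -0.8246)

a_1 = (4, 3, -3, -4); ‖a_1‖ = 7.0711, so q_1 = (0.5657, 0.4243, -0.4243, -0.5657).
q_1·a_2 = 0.5657·(-4) + 0.4243·(-3) + (-0.4243)·3 + (-0.5657)·(-3) = -3.1113.
u_2 = a_2 + 3.1113·q_1 = (-2.2400, -1.6800, 1.6800, -4.7600).
‖u_2‖ = 5.7723, so q_2 = (-0.3881, -0.2910, 0.2910, -0.8246).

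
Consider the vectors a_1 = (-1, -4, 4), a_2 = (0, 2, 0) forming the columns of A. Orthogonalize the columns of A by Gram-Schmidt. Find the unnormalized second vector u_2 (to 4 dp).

u_2 = (-0.2424, 1.0303, 0.9697)

q_1 = a_1/‖a_1‖ = (-1, -4, 4)/5.7446 = (-0.1741, -0.6963, 0.6963).
r_{12} = q_1·a_2 = -1.3926.
u_2 = a_2 + 1.3926·q_1 = (-0.2424, 1.0303, 0.9697).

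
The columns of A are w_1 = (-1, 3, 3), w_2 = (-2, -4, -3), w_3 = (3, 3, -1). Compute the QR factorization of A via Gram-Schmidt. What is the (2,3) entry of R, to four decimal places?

r_{23} = -3.7947

q_1 = w_1/‖w_1‖ = (-1, 3, 3)/4.3589 = (-0.2294, 0.6882, 0.6882).
r_{12} = q_1·w_2 = -4.3589.
u_2 = w_2 + 4.3589·q_1 = (-3.0000, -1.0000, 0.0000).
‖u_2‖ = 3.1623, so q_2 = (-0.9487, -0.3162, 0.0000).
r_{23} = q_2·w_3 = -3.7947.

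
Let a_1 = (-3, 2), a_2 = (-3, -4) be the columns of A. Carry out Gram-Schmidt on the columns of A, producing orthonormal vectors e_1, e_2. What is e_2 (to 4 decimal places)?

a_1 = (-3, 2); ‖a_1‖ = 3.6056, so e_1 = (-0.8321, 0.5547).
e_1·a_2 = (-0.8321)·(-3) + 0.5547·(-4) = 0.2774.
u_2 = a_2 − 0.2774·e_1 = (-2.7692, -4.1538).
‖u_2‖ = 4.9923, so e_2 = (-0.5547, -0.8321).

e_2 = (-0.5547, -0.8321)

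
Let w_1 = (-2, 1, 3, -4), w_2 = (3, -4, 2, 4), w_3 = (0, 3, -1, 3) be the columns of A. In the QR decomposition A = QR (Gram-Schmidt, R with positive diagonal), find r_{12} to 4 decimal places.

r_{12} = -3.6515

w_1 = (-2, 1, 3, -4); ‖w_1‖ = 5.4772, so q_1 = (-0.3651, 0.1826, 0.5477, -0.7303).
r_{12} = q_1·w_2 = -3.6515.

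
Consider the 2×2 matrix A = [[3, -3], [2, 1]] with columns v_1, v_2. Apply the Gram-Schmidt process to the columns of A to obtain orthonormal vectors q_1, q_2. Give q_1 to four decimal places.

v_1 = (3, 2); ‖v_1‖ = 3.6056, so q_1 = (0.8321, 0.5547).

q_1 = (0.8321, 0.5547)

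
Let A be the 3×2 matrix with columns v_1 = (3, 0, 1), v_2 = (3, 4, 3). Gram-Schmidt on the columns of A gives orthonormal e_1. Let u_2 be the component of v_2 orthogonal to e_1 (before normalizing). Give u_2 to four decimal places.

v_1 = (3, 0, 1); ‖v_1‖ = 3.1623, so e_1 = (0.9487, 0.0000, 0.3162).
e_1·v_2 = 0.9487·3 + 0.0000·4 + 0.3162·3 = 3.7947.
u_2 = v_2 − 3.7947·e_1 = (-0.6000, 4.0000, 1.8000).

u_2 = (-0.6000, 4.0000, 1.8000)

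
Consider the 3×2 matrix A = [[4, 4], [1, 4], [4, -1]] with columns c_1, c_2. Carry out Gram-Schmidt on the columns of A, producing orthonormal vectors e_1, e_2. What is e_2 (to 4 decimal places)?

e_2 = (0.4101, 0.6996, -0.5850)

c_1 = (4, 1, 4); ‖c_1‖ = 5.7446, so e_1 = (0.6963, 0.1741, 0.6963).
e_1·c_2 = 0.6963·4 + 0.1741·4 + 0.6963·(-1) = 2.7852.
u_2 = c_2 − 2.7852·e_1 = (2.0606, 3.5152, -2.9394).
‖u_2‖ = 5.0242, so e_2 = (0.4101, 0.6996, -0.5850).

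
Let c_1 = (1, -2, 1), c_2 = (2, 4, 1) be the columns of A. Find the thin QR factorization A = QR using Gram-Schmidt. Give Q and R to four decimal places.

Q = [[0.4082, 0.6906], [-0.8165, 0.5687], [0.4082, 0.4468]], R = [[2.4495, -2.0412], [0.0000, 4.1028]]

c_1 = (1, -2, 1); ‖c_1‖ = 2.4495, so q_1 = (0.4082, -0.8165, 0.4082).
q_1·c_2 = 0.4082·2 + (-0.8165)·4 + 0.4082·1 = -2.0412.
u_2 = c_2 + 2.0412·q_1 = (2.8333, 2.3333, 1.8333).
‖u_2‖ = 4.1028, so q_2 = (0.6906, 0.5687, 0.4468).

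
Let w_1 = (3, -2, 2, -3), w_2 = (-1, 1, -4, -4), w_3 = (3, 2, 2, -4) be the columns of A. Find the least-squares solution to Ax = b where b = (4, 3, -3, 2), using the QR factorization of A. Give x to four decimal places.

w_1 = (3, -2, 2, -3); ‖w_1‖ = 5.0990, so e_1 = (0.5883, -0.3922, 0.3922, -0.5883).
e_1·w_2 = 0.5883·(-1) + (-0.3922)·1 + 0.3922·(-4) + (-0.5883)·(-4) = -0.1961.
u_2 = w_2 + 0.1961·e_1 = (-0.8846, 0.9231, -3.9231, -4.1154).
‖u_2‖ = 5.8277, so e_2 = (-0.1518, 0.1584, -0.6732, -0.7062).
e_1·w_3 = 0.5883·3 + (-0.3922)·2 + 0.3922·2 + (-0.5883)·(-4) = 4.1184; e_2·w_3 = (-0.1518)·3 + 0.1584·2 + (-0.6732)·2 + (-0.7062)·(-4) = 1.3398.
u_3 = w_3 − 4.1184·e_1 − 1.3398·e_2 = (0.7803, 3.4032, 1.2865, -0.6308).
‖u_3‖ = 3.7741, so e_3 = (0.2068, 0.9017, 0.3409, -0.1671).
Qᵀb = (-1.1767, 0.4752, 2.1753).
Back-substitute: x_3 = 2.1753/3.7741 = 0.5764.
x_2 = (0.4752 − 1.3398·0.5764)/5.8277 = -0.0510.
x_1 = (-1.1767 + 0.1961·(-0.0510) − 4.1184·0.5764)/5.0990 = -0.6983.

x = (-0.6983, -0.0510, 0.5764)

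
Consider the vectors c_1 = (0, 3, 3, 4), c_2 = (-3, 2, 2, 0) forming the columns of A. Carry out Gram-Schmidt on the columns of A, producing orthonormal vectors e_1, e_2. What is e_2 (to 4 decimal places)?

c_1 = (0, 3, 3, 4); ‖c_1‖ = 5.8310, so e_1 = (0.0000, 0.5145, 0.5145, 0.6860).
e_1·c_2 = 0.0000·(-3) + 0.5145·2 + 0.5145·2 + 0.6860·0 = 2.0580.
u_2 = c_2 − 2.0580·e_1 = (-3.0000, 0.9412, 0.9412, -1.4118).
‖u_2‖ = 3.5728, so e_2 = (-0.8397, 0.2634, 0.2634, -0.3951).

e_2 = (-0.8397, 0.2634, 0.2634, -0.3951)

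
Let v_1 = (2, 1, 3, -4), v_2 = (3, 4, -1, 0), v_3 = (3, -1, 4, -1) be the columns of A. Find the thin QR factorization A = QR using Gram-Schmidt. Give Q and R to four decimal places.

Q = [[0.3651, 0.5132, 0.5869], [0.1826, 0.7631, -0.3211], [0.5477, -0.3444, 0.4764], [-0.7303, 0.1891, 0.5705]], R = [[5.4772, 1.2780, 3.8341], [0.0000, 4.9363, -0.7901], [0.0000, 0.0000, 3.4170]]

v_1 = (2, 1, 3, -4); ‖v_1‖ = 5.4772, so q_1 = (0.3651, 0.1826, 0.5477, -0.7303).
q_1·v_2 = 0.3651·3 + 0.1826·4 + 0.5477·(-1) + (-0.7303)·0 = 1.2780.
u_2 = v_2 − 1.2780·q_1 = (2.5333, 3.7667, -1.7000, 0.9333).
‖u_2‖ = 4.9363, so q_2 = (0.5132, 0.7631, -0.3444, 0.1891).
q_1·v_3 = 0.3651·3 + 0.1826·(-1) + 0.5477·4 + (-0.7303)·(-1) = 3.8341; q_2·v_3 = 0.5132·3 + 0.7631·(-1) + (-0.3444)·4 + 0.1891·(-1) = -0.7901.
u_3 = v_3 − 3.8341·q_1 + 0.7901·q_2 = (2.0055, -1.0971, 1.6279, 1.9494).
‖u_3‖ = 3.4170, so q_3 = (0.5869, -0.3211, 0.4764, 0.5705).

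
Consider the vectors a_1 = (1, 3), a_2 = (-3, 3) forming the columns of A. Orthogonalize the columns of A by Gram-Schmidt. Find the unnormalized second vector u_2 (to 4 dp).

u_2 = (-3.6000, 1.2000)

a_1 = (1, 3); ‖a_1‖ = 3.1623, so q_1 = (0.3162, 0.9487).
q_1·a_2 = 0.3162·(-3) + 0.9487·3 = 1.8974.
u_2 = a_2 − 1.8974·q_1 = (-3.6000, 1.2000).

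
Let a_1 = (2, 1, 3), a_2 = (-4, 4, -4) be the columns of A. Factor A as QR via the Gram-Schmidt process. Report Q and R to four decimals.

Q = [[0.5345, -0.3145], [0.2673, 0.9435], [0.8018, -0.1048]], R = [[3.7417, -4.2762], [0.0000, 5.4511]]

e_1 = a_1/‖a_1‖ = (2, 1, 3)/3.7417 = (0.5345, 0.2673, 0.8018).
r_{12} = e_1·a_2 = -4.2762.
u_2 = a_2 + 4.2762·e_1 = (-1.7143, 5.1429, -0.5714).
‖u_2‖ = 5.4511, so e_2 = (-0.3145, 0.9435, -0.1048).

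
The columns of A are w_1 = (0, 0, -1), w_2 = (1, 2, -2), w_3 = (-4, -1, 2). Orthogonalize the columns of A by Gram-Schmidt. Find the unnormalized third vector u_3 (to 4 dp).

w_1 = (0, 0, -1); ‖w_1‖ = 1.0000, so q_1 = (0.0000, 0.0000, -1.0000).
q_1·w_2 = 0.0000·1 + 0.0000·2 + (-1.0000)·(-2) = 2.0000.
u_2 = w_2 − 2.0000·q_1 = (1.0000, 2.0000, 0.0000).
‖u_2‖ = 2.2361, so q_2 = (0.4472, 0.8944, 0.0000).
q_1·w_3 = 0.0000·(-4) + 0.0000·(-1) + (-1.0000)·2 = -2.0000; q_2·w_3 = 0.4472·(-4) + 0.8944·(-1) + 0.0000·2 = -2.6833.
u_3 = w_3 + 2.0000·q_1 + 2.6833·q_2 = (-2.8000, 1.4000, 0.0000).

u_3 = (-2.8000, 1.4000, 0.0000)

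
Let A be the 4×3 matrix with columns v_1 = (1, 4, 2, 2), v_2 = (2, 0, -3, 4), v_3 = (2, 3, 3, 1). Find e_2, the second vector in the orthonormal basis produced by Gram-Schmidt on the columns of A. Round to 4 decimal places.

e_2 = (0.3455, -0.1202, -0.6234, 0.6910)

e_1 = v_1/‖v_1‖ = (1, 4, 2, 2)/5.0000 = (0.2000, 0.8000, 0.4000, 0.4000).
r_{12} = e_1·v_2 = 0.8000.
u_2 = v_2 − 0.8000·e_1 = (1.8400, -0.6400, -3.3200, 3.6800).
‖u_2‖ = 5.3254, so e_2 = (0.3455, -0.1202, -0.6234, 0.6910).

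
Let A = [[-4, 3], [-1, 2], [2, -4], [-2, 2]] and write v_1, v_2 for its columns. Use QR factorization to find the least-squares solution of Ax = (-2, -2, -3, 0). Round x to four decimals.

x = (1.2349, 1.0336)

v_1 = (-4, -1, 2, -2); ‖v_1‖ = 5.0000, so q_1 = (-0.8000, -0.2000, 0.4000, -0.4000).
q_1·v_2 = (-0.8000)·3 + (-0.2000)·2 + 0.4000·(-4) + (-0.4000)·2 = -5.2000.
u_2 = v_2 + 5.2000·q_1 = (-1.1600, 0.9600, -1.9200, -0.0800).
‖u_2‖ = 2.4413, so q_2 = (-0.4752, 0.3932, -0.7865, -0.0328).
Qᵀb = (0.8000, 2.5232).
Back-substitute: x_2 = 2.5232/2.4413 = 1.0336.
x_1 = (0.8000 + 5.2000·1.0336)/5.0000 = 1.2349.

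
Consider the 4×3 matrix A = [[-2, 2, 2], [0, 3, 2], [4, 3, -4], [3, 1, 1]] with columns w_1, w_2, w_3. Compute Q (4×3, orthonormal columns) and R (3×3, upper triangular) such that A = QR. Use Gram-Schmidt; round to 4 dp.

Q = [[-0.3714, 0.6358, 0.0080], [0.0000, 0.6914, 0.3085], [0.7428, 0.3417, -0.5681], [0.5571, -0.0318, 0.7629]], R = [[5.3852, 2.0426, -3.1568], [0.0000, 4.3391, 1.2556], [0.0000, 0.0000, 3.6685]]

q_1 = w_1/‖w_1‖ = (-2, 0, 4, 3)/5.3852 = (-0.3714, 0.0000, 0.7428, 0.5571).
r_{12} = q_1·w_2 = 2.0426.
u_2 = w_2 − 2.0426·q_1 = (2.7586, 3.0000, 1.4828, -0.1379).
‖u_2‖ = 4.3391, so q_2 = (0.6358, 0.6914, 0.3417, -0.0318).
r_{13} = q_1·w_3 = -3.1568; r_{23} = q_2·w_3 = 1.2556.
u_3 = w_3 + 3.1568·q_1 − 1.2556·q_2 = (0.0293, 1.1319, -2.0842, 2.7985).
‖u_3‖ = 3.6685, so q_3 = (0.0080, 0.3085, -0.5681, 0.7629).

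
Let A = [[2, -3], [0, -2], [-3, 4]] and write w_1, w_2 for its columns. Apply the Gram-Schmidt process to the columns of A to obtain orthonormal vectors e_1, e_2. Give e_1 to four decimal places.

w_1 = (2, 0, -3); ‖w_1‖ = 3.6056, so e_1 = (0.5547, 0.0000, -0.8321).

e_1 = (0.5547, 0.0000, -0.8321)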